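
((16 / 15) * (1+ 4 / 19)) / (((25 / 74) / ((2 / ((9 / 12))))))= 10.19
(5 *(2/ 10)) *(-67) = -67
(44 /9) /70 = 22 /315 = 0.07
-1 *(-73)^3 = 389017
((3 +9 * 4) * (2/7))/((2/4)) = 156/7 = 22.29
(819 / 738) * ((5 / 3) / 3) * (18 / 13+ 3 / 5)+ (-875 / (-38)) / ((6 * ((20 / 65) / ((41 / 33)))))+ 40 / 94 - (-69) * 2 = 155.15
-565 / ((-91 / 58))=32770 / 91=360.11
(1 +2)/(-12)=-1/4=-0.25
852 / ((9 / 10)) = 2840 / 3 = 946.67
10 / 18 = 5 / 9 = 0.56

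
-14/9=-1.56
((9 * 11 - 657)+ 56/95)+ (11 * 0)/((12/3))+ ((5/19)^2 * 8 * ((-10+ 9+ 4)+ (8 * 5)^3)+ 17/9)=567002551/16245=34903.20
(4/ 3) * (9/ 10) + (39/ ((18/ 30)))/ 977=6187/ 4885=1.27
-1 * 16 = -16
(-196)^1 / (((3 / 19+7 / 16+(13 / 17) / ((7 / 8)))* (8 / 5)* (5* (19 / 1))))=-46648 / 53155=-0.88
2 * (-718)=-1436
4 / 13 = 0.31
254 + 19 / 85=21609 / 85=254.22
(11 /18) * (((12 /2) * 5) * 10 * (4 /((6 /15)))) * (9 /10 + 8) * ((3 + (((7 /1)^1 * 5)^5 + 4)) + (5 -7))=2570946026000 /3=856982008666.67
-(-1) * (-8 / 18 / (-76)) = 1 / 171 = 0.01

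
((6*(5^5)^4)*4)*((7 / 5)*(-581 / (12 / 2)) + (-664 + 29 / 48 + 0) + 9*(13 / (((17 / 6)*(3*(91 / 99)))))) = -427068500518798828125 / 238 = -1794405464364700958.51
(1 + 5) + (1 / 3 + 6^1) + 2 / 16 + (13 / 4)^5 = 1152151 / 3072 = 375.05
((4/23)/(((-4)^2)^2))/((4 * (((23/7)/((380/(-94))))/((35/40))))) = -4655/25459712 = -0.00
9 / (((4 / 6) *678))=9 / 452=0.02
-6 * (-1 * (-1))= -6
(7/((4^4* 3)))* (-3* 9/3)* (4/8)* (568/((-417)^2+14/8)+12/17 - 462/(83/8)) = 225790046349/125624242304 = 1.80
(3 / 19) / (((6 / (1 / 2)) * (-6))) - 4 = -1825 / 456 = -4.00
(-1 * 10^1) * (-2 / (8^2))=5 / 16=0.31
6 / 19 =0.32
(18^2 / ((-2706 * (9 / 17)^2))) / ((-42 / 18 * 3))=578 / 9471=0.06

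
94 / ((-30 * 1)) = -47 / 15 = -3.13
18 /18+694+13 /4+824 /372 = 260573 /372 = 700.47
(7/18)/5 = 7/90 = 0.08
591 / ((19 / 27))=15957 / 19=839.84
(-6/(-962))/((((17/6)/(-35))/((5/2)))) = -1575/8177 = -0.19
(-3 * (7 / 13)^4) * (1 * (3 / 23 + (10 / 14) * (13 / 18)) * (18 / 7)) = -275331 / 656903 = -0.42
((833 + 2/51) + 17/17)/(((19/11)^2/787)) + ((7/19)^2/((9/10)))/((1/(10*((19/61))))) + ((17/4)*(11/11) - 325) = 219688.18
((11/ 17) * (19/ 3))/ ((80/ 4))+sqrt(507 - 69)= 209/ 1020+sqrt(438)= 21.13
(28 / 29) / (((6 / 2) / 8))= 224 / 87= 2.57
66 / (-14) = -33 / 7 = -4.71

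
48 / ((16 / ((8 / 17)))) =24 / 17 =1.41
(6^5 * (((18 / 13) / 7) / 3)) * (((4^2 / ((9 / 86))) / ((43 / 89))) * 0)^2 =0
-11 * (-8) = 88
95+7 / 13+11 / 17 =21257 / 221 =96.19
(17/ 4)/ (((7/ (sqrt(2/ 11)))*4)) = 17*sqrt(22)/ 1232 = 0.06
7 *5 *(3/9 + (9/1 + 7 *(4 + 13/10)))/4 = 9751/24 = 406.29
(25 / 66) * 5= 1.89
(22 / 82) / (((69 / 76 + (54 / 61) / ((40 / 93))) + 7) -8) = 127490 / 934267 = 0.14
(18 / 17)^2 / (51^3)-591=-839135475 / 1419857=-591.00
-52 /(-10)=26 /5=5.20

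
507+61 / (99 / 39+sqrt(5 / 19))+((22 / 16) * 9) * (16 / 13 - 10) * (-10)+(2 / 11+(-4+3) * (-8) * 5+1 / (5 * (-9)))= 105832799186 / 63854505 - 10309 * sqrt(95) / 19846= 1652.34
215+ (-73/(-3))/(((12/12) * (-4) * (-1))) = 2653/12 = 221.08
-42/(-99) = 14/33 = 0.42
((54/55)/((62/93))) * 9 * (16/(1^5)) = 11664/55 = 212.07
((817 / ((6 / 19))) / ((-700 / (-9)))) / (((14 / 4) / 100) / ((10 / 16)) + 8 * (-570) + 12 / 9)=-698535 / 95730824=-0.01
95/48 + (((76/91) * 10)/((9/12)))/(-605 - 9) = 876565/446992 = 1.96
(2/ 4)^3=1/ 8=0.12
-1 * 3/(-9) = 1/3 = 0.33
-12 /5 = -2.40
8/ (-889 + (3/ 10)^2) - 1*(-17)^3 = 436720683/ 88891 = 4912.99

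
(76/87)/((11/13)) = 988/957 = 1.03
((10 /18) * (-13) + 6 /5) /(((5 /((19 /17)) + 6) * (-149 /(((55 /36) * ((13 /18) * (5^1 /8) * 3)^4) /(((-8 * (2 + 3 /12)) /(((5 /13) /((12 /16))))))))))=-388862134375 /688466912477184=-0.00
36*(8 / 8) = 36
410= 410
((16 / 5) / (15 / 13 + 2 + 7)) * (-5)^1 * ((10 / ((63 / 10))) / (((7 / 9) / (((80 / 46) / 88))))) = -26000 / 409101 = -0.06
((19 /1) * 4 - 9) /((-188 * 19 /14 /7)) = -3283 /1786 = -1.84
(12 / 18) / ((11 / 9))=0.55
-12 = -12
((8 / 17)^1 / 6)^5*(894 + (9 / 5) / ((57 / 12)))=100352 / 37805535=0.00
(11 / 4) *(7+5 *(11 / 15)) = 88 / 3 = 29.33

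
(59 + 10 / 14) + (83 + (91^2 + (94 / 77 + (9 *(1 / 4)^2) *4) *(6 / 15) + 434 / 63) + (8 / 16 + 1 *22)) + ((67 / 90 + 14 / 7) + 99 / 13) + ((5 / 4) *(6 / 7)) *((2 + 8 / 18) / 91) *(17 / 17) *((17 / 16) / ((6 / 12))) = 1423527401 / 168168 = 8464.91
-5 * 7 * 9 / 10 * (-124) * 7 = 27342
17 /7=2.43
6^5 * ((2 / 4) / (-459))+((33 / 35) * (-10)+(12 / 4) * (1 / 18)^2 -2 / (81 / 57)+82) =805855 / 12852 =62.70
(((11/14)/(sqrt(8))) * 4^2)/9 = 22 * sqrt(2)/63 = 0.49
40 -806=-766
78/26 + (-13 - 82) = -92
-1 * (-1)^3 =1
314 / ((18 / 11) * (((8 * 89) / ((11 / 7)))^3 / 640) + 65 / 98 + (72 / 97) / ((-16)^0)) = 0.00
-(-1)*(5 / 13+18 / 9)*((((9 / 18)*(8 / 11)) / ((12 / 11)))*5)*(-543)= -28055 / 13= -2158.08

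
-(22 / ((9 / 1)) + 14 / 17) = -500 / 153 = -3.27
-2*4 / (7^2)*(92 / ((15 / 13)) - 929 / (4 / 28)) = 770792 / 735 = 1048.70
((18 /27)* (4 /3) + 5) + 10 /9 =7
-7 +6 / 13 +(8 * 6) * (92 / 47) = 53413 / 611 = 87.42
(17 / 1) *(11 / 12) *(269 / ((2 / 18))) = 150909 / 4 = 37727.25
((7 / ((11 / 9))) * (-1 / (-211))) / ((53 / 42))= 2646 / 123013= 0.02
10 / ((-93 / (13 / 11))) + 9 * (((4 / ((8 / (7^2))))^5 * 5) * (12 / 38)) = 39011244223625 / 310992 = 125441311.11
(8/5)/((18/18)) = 8/5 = 1.60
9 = 9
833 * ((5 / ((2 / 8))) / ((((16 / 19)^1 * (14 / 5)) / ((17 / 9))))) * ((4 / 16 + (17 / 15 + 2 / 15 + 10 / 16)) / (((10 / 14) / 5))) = 345740815 / 1728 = 200081.49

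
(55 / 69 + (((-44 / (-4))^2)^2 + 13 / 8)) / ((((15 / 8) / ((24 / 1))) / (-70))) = -905314928 / 69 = -13120506.20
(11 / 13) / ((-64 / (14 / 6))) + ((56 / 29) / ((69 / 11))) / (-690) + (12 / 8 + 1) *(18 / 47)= 25001686583 / 26995250880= 0.93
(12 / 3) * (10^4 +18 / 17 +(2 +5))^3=19699549899045412 / 4913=4009678383685.20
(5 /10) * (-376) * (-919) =172772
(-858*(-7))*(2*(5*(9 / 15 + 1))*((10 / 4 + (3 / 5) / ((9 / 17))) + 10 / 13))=2115344 / 5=423068.80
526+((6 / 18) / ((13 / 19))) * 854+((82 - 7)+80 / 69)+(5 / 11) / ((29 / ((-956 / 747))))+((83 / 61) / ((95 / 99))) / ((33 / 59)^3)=4661229220686028 / 4541806198215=1026.29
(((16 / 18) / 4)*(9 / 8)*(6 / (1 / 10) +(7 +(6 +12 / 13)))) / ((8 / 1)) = 961 / 416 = 2.31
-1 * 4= -4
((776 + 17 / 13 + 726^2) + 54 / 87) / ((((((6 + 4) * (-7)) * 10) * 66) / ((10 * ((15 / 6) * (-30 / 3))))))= 995004655 / 348348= 2856.35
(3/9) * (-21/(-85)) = 0.08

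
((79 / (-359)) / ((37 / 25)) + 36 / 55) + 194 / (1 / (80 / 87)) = 11370520781 / 63559155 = 178.90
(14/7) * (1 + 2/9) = 22/9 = 2.44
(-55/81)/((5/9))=-11/9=-1.22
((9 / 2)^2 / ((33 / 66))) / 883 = 81 / 1766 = 0.05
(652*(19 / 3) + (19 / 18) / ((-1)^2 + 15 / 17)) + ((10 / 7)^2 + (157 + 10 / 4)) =121121459 / 28224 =4291.43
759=759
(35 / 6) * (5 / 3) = 175 / 18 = 9.72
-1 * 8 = -8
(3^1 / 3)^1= 1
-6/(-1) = 6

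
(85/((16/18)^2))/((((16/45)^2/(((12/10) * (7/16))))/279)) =16337382075/131072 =124644.33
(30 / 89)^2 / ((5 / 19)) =3420 / 7921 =0.43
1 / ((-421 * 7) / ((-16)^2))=-256 / 2947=-0.09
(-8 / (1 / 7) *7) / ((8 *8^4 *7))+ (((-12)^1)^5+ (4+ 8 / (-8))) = -1019203591 / 4096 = -248829.00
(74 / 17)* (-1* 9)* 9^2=-3173.29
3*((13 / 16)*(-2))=-39 / 8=-4.88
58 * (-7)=-406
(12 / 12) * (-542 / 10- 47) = -506 / 5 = -101.20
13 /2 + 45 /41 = 7.60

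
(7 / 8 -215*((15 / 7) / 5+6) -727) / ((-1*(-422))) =-118063 / 23632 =-5.00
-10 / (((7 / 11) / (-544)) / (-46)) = -393234.29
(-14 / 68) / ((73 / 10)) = -35 / 1241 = -0.03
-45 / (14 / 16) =-51.43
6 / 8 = 3 / 4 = 0.75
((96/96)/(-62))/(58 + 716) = -0.00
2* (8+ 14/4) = 23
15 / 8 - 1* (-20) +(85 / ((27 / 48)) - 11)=11663 / 72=161.99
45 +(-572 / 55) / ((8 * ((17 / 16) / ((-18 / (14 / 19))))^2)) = -642.20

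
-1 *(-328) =328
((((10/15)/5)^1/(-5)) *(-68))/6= 68/225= 0.30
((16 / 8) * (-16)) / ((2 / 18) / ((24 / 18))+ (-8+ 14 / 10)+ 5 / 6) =1920 / 341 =5.63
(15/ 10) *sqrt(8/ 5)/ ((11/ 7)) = 21 *sqrt(10)/ 55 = 1.21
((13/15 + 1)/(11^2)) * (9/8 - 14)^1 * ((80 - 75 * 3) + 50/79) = 1644601/57354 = 28.67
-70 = -70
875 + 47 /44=38547 /44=876.07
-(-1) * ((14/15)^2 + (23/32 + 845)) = 6095447/7200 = 846.59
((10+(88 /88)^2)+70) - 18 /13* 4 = 981 /13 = 75.46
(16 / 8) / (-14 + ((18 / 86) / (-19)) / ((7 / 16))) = -5719 / 40105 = -0.14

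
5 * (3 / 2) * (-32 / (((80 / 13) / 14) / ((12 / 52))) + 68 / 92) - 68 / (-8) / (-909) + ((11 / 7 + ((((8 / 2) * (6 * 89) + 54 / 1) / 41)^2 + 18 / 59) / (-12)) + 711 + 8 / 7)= 10318903451839 / 29029494942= 355.46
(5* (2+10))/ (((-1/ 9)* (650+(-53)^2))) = -180/ 1153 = -0.16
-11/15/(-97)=11/1455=0.01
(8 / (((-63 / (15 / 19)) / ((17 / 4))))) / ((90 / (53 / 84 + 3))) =-5185 / 301644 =-0.02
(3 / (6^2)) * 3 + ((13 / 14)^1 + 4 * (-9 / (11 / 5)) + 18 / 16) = -8661 / 616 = -14.06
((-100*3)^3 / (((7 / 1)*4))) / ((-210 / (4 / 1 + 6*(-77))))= -103050000 / 49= -2103061.22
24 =24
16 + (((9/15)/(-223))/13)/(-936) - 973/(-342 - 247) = 47019809269/2663717160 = 17.65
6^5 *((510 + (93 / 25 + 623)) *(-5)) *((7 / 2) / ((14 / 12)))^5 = -10739548684.80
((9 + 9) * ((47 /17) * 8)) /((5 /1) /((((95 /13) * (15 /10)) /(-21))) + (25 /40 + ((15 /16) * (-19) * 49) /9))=-6172416 /1642387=-3.76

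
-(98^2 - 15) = -9589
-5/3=-1.67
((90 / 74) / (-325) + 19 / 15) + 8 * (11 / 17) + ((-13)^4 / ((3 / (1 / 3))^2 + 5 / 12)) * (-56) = -2353344775712 / 119833935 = -19638.38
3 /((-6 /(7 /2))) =-7 /4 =-1.75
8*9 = 72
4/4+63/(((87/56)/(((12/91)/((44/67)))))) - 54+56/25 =-4418343/103675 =-42.62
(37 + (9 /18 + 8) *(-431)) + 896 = -5461 /2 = -2730.50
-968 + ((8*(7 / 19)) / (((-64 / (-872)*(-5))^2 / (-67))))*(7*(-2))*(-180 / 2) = -351231827 / 190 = -1848588.56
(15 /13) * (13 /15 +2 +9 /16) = 823 /208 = 3.96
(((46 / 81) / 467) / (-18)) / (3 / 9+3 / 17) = -0.00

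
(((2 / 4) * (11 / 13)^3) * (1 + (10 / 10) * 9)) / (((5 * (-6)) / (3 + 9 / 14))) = -0.37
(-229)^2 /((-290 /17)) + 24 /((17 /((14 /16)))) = -15149359 /4930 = -3072.89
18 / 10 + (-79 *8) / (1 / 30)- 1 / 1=-18959.20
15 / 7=2.14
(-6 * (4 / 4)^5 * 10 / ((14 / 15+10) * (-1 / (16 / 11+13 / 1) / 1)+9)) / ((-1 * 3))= 47700 / 19661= 2.43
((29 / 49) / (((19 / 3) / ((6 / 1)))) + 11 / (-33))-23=-63604 / 2793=-22.77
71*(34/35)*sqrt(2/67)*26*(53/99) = 165.87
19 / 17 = 1.12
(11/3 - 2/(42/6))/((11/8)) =568/231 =2.46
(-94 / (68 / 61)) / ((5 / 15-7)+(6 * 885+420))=-8601 / 583780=-0.01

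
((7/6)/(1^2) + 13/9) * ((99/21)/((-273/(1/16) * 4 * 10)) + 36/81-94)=-244.28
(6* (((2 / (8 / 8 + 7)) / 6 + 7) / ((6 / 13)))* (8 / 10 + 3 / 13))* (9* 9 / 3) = 101907 / 40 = 2547.68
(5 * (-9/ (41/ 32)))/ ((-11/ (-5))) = -7200/ 451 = -15.96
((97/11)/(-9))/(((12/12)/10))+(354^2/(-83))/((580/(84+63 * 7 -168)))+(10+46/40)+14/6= -4411479509/4765860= -925.64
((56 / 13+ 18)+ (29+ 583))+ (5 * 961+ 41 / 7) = 495510 / 91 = 5445.16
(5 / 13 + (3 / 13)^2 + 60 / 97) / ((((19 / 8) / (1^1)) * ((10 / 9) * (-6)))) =-103908 / 1557335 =-0.07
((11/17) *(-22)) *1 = -242/17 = -14.24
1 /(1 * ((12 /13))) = 13 /12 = 1.08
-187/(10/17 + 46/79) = -251141/1572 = -159.76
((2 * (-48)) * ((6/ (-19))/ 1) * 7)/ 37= 4032/ 703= 5.74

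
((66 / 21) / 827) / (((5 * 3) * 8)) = 11 / 347340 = 0.00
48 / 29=1.66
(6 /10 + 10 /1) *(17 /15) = 12.01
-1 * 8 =-8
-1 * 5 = -5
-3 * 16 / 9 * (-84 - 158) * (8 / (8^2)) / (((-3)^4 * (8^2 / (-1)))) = -121 / 3888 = -0.03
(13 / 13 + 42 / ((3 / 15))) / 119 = 211 / 119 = 1.77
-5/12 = -0.42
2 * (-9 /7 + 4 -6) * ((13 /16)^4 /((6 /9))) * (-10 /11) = 9853545 /2523136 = 3.91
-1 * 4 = -4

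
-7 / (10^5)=-7 / 100000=-0.00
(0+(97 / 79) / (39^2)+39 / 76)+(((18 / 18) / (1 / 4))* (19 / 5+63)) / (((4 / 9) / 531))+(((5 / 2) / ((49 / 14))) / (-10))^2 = 319237.72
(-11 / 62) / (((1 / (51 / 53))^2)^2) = -74417211 / 489209822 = -0.15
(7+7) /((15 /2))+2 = 3.87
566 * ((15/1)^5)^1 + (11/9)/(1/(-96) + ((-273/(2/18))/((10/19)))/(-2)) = 1444648005058010/3361161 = 429806250.00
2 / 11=0.18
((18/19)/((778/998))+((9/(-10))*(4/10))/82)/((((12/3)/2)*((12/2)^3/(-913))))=-620386239/242424800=-2.56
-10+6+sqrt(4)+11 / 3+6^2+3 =40.67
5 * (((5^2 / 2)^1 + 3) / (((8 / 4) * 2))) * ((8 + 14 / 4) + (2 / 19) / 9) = 610235 / 2736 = 223.04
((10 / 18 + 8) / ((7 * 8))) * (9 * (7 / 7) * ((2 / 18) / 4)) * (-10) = -55 / 144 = -0.38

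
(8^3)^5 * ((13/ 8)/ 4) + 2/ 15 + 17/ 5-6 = 214404767416283/ 15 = 14293651161085.53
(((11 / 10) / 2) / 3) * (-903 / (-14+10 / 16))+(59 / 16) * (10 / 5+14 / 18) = 1742693 / 77040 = 22.62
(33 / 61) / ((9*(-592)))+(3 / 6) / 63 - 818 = -817.99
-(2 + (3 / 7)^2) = -107 / 49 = -2.18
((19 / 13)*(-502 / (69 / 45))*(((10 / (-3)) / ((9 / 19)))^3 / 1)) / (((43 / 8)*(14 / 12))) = 5233691360000 / 196827813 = 26590.20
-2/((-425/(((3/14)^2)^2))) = 81/8163400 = 0.00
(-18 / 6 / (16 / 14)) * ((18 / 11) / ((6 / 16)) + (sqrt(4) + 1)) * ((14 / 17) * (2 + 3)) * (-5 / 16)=297675 / 11968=24.87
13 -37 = -24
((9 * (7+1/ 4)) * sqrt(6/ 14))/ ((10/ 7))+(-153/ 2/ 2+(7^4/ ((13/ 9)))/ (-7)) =-14337/ 52+261 * sqrt(21)/ 40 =-245.81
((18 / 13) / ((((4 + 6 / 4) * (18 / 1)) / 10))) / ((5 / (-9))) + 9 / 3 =393 / 143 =2.75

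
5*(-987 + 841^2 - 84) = 3531050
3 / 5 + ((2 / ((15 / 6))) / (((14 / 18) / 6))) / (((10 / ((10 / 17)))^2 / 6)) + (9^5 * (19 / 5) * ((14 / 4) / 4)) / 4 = 15887900571 / 323680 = 49085.21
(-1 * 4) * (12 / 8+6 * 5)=-126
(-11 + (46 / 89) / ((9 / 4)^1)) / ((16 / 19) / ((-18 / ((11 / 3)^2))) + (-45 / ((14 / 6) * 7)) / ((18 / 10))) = 72285633 / 14494273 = 4.99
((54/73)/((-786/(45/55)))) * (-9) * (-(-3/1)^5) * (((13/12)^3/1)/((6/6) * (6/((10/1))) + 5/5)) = 72072585/53858816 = 1.34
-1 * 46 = -46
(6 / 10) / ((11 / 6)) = 18 / 55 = 0.33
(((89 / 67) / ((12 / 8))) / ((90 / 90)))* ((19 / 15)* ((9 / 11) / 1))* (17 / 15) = 57494 / 55275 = 1.04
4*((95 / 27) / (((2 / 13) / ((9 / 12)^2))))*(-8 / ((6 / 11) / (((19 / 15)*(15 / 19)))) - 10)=-45695 / 36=-1269.31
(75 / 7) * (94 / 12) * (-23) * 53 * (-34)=24349525 / 7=3478503.57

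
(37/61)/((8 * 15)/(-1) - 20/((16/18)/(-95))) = 74/246135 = 0.00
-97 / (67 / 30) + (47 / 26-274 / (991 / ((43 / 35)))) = -2535568279 / 60421270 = -41.96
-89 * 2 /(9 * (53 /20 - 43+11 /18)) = 3560 /7153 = 0.50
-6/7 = -0.86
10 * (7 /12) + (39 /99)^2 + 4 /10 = 69571 /10890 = 6.39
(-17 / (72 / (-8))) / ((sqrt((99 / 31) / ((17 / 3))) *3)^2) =8959 / 24057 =0.37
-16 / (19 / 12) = -10.11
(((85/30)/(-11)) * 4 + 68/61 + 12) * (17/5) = 413542/10065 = 41.09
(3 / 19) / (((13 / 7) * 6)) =7 / 494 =0.01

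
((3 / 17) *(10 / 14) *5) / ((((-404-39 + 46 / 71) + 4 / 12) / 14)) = -639 / 32011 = -0.02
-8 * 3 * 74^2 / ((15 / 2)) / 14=-43808 / 35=-1251.66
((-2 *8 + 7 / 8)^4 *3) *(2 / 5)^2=25120.18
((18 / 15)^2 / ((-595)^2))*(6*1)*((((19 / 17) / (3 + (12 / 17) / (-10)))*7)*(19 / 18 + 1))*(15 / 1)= 8436 / 4197725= 0.00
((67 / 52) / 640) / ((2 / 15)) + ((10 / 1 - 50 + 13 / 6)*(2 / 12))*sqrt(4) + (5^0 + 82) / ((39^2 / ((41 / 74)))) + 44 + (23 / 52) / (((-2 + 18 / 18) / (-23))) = 2397730801 / 57627648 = 41.61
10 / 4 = 5 / 2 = 2.50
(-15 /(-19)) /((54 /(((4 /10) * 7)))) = 7 /171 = 0.04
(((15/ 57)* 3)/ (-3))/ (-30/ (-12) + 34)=-10/ 1387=-0.01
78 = 78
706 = 706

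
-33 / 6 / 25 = -11 / 50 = -0.22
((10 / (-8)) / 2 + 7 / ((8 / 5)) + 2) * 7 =161 / 4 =40.25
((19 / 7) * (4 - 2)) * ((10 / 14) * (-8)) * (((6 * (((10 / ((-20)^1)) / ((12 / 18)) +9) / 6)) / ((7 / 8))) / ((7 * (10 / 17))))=-71.03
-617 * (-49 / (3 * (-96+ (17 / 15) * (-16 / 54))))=-4081455 / 39016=-104.61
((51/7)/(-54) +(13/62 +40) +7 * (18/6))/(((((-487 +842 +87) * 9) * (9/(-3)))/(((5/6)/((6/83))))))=-0.06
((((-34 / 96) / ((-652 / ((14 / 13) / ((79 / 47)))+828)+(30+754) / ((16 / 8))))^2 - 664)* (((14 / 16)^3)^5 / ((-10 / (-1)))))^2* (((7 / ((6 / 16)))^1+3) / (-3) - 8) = -5679967391738942132689837095293496513355171015017761310113 / 4648256008492309772311689740992583629754740777307602944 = -1221.96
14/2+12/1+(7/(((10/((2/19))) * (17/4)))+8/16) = 63041/3230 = 19.52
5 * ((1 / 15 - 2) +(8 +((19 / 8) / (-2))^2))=28711 / 768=37.38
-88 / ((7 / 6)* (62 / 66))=-17424 / 217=-80.29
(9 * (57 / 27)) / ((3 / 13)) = 247 / 3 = 82.33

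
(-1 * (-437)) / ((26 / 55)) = 24035 / 26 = 924.42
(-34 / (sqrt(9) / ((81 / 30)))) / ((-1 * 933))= 51 / 1555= 0.03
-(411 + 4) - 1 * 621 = -1036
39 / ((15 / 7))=91 / 5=18.20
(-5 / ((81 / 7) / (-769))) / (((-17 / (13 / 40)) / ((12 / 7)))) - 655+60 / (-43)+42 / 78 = -666.75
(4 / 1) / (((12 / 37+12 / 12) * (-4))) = -37 / 49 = -0.76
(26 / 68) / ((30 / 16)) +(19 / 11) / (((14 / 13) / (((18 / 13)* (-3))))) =-126811 / 19635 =-6.46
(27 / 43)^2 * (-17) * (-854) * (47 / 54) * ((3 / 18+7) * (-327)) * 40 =-20081442780 / 43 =-467010297.21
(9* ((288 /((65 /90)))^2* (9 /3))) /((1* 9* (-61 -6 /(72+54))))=-846526464 /108329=-7814.40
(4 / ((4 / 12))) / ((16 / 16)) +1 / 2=25 / 2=12.50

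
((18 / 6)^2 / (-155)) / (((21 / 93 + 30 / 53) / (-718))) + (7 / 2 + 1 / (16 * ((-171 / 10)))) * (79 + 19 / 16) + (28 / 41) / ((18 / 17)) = 216419315957 / 648626560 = 333.66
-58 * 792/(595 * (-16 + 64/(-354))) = 508167/106505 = 4.77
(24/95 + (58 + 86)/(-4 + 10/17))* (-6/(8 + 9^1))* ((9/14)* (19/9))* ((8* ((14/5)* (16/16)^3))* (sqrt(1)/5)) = 5548032/61625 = 90.03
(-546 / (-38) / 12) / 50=91 / 3800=0.02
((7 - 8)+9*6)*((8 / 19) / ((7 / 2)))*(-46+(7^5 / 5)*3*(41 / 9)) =583760656 / 1995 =292611.86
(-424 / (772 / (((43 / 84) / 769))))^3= -11836763639 / 242213763422974800744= -0.00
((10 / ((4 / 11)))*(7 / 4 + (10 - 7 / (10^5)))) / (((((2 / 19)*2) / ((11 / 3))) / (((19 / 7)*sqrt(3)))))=51324869233*sqrt(3) / 3360000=26457.52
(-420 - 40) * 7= -3220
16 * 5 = 80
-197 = -197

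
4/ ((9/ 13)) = 52/ 9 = 5.78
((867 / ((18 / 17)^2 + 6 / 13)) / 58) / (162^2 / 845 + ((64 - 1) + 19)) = 917478185 / 10982206504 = 0.08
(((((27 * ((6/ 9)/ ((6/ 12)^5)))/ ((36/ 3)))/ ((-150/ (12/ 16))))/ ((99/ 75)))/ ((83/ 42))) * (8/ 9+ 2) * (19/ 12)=-3458/ 8217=-0.42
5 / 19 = 0.26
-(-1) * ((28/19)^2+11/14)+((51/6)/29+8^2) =4928323/73283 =67.25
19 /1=19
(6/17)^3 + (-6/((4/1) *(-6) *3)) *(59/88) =0.10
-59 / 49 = -1.20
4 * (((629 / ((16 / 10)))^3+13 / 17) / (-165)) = -528823658281 / 359040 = -1472882.29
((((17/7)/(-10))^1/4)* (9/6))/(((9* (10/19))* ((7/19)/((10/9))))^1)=-6137/105840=-0.06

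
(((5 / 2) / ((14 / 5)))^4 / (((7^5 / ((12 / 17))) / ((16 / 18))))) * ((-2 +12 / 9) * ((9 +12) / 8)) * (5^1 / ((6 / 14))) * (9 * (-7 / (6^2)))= 1953125 / 2304038016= 0.00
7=7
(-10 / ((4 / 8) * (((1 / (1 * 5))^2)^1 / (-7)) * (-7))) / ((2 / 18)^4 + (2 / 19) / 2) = -3116475 / 329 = -9472.57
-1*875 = -875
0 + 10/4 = 5/2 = 2.50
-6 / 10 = -3 / 5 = -0.60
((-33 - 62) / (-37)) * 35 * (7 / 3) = 23275 / 111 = 209.68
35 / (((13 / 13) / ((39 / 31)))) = 1365 / 31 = 44.03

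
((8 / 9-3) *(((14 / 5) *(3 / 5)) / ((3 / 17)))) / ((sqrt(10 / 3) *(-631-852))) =2261 *sqrt(30) / 1668375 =0.01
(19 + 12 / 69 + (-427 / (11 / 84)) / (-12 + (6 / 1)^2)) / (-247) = 59045 / 124982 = 0.47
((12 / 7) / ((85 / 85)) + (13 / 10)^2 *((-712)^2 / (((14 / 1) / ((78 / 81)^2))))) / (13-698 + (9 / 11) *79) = -19908989353 / 217642950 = -91.48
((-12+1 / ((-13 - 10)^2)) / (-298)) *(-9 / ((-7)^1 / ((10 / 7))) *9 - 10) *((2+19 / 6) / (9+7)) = 983785 / 11586687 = 0.08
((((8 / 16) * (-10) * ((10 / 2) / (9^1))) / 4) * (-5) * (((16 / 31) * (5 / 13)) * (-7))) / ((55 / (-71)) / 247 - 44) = 23607500 / 215299557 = 0.11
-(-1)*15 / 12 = 5 / 4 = 1.25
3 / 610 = 0.00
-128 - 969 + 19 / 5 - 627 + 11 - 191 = -9501 / 5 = -1900.20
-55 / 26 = -2.12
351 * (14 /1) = 4914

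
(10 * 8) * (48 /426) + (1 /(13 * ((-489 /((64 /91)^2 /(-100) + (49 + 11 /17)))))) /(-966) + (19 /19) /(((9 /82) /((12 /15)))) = 1389805197031554 /85248529463825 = 16.30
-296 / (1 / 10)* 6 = -17760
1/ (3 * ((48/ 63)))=7/ 16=0.44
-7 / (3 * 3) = -7 / 9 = -0.78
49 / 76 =0.64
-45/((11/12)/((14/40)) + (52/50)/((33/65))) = -5775/599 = -9.64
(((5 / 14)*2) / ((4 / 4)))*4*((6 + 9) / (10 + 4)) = 3.06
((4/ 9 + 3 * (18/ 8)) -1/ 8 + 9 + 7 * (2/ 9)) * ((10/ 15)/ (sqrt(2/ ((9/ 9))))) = 47 * sqrt(2)/ 8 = 8.31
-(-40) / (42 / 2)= 40 / 21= 1.90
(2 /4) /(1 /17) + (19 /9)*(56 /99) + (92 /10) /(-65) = 5532403 /579150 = 9.55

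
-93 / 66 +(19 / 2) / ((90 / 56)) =4457 / 990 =4.50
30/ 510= 1/ 17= 0.06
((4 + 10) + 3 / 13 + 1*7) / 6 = 46 / 13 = 3.54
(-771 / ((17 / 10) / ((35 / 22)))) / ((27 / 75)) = -1124375 / 561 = -2004.23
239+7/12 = 2875/12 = 239.58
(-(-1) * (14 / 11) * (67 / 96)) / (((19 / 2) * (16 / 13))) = 6097 / 80256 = 0.08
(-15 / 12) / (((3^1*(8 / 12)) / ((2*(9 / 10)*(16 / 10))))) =-9 / 5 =-1.80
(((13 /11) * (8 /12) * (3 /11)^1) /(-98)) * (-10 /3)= 130 /17787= 0.01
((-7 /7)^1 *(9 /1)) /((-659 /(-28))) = -0.38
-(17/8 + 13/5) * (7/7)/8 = -189/320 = -0.59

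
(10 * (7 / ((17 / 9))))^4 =157529610000 / 83521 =1886107.81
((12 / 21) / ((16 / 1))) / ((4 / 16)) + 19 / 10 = 2.04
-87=-87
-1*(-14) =14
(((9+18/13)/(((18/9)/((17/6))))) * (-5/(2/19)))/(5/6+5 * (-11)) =12.90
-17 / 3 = -5.67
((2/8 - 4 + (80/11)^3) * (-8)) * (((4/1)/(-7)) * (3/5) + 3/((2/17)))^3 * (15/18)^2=-246116652752463/7304528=-33693710.63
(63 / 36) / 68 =7 / 272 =0.03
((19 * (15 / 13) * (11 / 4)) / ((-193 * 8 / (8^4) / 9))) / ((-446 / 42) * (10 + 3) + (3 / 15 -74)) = 94802400 / 13952549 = 6.79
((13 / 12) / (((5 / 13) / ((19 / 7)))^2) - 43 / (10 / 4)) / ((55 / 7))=540277 / 115500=4.68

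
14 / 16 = 7 / 8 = 0.88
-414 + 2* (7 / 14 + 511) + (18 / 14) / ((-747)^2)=264310264 / 434007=609.00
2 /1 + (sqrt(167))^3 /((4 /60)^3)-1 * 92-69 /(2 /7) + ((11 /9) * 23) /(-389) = 7283308.62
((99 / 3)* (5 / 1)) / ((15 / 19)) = 209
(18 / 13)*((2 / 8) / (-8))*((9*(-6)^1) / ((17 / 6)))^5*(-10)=-20083878149760 / 18458141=-1088076.97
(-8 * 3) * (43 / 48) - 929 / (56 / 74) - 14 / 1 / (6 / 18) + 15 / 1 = -35731 / 28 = -1276.11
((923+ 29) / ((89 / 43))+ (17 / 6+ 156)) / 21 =330433 / 11214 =29.47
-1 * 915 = -915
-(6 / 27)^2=-4 / 81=-0.05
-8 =-8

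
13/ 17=0.76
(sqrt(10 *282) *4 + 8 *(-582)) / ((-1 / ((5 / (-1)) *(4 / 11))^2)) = 1862400 / 121 -3200 *sqrt(705) / 121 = 14689.54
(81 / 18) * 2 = 9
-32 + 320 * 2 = 608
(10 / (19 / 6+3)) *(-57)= -3420 / 37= -92.43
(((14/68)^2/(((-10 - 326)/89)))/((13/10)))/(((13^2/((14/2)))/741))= -414295/1562912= -0.27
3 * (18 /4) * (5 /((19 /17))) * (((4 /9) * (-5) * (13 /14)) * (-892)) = 14784900 /133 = 111164.66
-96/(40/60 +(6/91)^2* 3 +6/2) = -2384928/91415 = -26.09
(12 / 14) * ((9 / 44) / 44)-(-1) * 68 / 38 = 230897 / 128744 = 1.79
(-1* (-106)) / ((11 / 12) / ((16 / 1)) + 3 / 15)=101760 / 247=411.98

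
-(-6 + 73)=-67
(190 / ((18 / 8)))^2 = 7130.86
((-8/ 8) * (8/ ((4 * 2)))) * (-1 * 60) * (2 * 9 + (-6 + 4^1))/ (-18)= -160/ 3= -53.33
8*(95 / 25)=152 / 5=30.40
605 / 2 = 302.50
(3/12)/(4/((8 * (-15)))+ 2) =15/118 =0.13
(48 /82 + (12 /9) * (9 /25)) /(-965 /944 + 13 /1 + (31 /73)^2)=5493388992 /62691241675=0.09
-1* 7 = -7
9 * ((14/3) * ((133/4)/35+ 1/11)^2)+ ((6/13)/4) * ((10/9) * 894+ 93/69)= 1159736339/7235800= 160.28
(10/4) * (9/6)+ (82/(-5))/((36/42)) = -923/60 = -15.38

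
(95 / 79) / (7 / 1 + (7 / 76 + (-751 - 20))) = -7220 / 4586503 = -0.00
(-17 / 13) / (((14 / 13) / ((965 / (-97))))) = 16405 / 1358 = 12.08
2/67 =0.03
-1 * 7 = -7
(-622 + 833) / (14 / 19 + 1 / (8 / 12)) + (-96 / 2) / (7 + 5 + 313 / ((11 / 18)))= 7697818 / 81685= 94.24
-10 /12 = -5 /6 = -0.83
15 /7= 2.14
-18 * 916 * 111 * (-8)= 14641344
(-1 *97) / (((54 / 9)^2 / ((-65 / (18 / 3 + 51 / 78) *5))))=409825 / 3114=131.61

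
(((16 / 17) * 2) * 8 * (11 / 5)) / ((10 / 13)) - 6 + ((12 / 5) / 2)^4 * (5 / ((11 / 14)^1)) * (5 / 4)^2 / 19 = 3388976 / 88825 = 38.15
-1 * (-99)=99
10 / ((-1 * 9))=-10 / 9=-1.11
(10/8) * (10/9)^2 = 125/81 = 1.54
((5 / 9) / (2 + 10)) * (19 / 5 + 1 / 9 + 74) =1753 / 486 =3.61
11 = 11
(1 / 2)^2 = 1 / 4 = 0.25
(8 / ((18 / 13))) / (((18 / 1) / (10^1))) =260 / 81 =3.21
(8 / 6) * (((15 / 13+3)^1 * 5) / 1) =360 / 13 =27.69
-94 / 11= -8.55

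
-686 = -686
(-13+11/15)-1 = -199/15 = -13.27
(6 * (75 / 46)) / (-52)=-0.19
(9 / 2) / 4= 9 / 8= 1.12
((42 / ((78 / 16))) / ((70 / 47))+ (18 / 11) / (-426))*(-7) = -2054227 / 50765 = -40.47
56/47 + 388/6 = 9286/141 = 65.86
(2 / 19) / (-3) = -2 / 57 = -0.04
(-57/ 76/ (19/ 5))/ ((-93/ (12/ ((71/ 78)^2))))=91260/ 2969149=0.03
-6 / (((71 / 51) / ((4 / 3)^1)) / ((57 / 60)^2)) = -18411 / 3550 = -5.19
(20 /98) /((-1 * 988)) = -5 /24206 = -0.00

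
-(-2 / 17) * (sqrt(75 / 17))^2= 150 / 289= 0.52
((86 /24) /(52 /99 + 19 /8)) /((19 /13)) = 36894 /43643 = 0.85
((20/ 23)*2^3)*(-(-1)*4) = 640/ 23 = 27.83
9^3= 729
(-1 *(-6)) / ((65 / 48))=288 / 65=4.43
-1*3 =-3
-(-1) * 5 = 5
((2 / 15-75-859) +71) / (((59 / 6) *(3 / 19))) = -491834 / 885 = -555.74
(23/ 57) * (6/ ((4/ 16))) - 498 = -9278/ 19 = -488.32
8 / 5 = 1.60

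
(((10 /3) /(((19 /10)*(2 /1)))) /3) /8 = 25 /684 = 0.04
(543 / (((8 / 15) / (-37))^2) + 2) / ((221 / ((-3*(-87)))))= 43654260483 / 14144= 3086415.48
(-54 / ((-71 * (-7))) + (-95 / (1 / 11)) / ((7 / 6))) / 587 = -1.53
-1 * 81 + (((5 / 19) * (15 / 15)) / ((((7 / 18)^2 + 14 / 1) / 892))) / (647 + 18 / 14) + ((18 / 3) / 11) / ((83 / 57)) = -415589208399 / 5156204933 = -80.60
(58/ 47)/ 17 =58/ 799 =0.07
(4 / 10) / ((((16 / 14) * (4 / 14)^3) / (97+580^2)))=807929297 / 160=5049558.11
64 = 64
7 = 7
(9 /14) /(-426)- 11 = -21871 /1988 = -11.00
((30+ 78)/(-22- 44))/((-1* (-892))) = -0.00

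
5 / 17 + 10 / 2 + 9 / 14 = 1413 / 238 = 5.94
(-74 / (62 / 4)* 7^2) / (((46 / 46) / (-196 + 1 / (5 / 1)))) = 7099708 / 155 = 45804.57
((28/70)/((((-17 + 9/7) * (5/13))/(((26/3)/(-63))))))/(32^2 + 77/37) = 12506/1409450625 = 0.00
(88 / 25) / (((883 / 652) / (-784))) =-44982784 / 22075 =-2037.73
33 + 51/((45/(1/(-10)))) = 32.89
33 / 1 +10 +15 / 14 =617 / 14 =44.07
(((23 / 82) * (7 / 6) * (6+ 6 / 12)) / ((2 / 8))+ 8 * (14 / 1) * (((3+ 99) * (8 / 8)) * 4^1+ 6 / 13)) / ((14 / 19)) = 397176893 / 6396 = 62097.70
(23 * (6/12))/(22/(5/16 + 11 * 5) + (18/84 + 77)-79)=-142485/17197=-8.29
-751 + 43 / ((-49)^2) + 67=-1642241 / 2401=-683.98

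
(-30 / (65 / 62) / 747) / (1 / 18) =-744 / 1079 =-0.69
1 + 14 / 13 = 27 / 13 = 2.08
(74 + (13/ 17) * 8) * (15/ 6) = 3405/ 17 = 200.29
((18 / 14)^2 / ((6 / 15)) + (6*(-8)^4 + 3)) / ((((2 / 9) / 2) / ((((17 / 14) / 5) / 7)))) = 368599491 / 48020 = 7675.96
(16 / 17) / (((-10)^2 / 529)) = 2116 / 425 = 4.98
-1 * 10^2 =-100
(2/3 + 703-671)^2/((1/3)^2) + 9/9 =9605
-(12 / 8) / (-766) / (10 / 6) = 9 / 7660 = 0.00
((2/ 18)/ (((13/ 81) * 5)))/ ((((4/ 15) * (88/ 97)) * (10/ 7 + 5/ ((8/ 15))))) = 18333/ 346060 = 0.05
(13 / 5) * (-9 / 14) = -117 / 70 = -1.67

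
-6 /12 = -1 /2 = -0.50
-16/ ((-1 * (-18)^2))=4/ 81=0.05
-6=-6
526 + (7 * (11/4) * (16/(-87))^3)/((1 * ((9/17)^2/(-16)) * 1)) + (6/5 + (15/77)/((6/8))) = 10971973582016/20535416055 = 534.30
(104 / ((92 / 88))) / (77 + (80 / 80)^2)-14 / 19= 706 / 1311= 0.54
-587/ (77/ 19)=-11153/ 77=-144.84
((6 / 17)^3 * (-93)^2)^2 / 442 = 1745055728928 / 5334402749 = 327.13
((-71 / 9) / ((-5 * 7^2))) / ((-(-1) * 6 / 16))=568 / 6615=0.09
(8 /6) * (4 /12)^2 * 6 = 8 /9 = 0.89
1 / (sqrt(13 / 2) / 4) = 1.57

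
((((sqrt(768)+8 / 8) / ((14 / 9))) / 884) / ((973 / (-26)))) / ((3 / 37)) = -444 * sqrt(3) / 115787 -111 / 463148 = -0.01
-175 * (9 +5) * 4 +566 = -9234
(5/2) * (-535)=-2675/2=-1337.50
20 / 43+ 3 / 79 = 1709 / 3397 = 0.50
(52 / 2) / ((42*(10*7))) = 13 / 1470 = 0.01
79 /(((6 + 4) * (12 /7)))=553 /120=4.61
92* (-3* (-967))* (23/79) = 6138516/79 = 77702.73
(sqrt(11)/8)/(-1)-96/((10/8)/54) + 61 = -20431/5-sqrt(11)/8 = -4086.61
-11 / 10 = -1.10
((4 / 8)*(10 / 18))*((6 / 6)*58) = 145 / 9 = 16.11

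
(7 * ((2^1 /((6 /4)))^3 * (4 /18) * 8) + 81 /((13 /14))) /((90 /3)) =184373 /47385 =3.89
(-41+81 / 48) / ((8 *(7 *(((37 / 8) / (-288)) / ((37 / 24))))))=1887 / 28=67.39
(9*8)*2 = 144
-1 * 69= -69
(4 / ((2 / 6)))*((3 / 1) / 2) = 18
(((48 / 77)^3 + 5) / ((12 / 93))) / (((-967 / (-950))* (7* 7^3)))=35240709325 / 2119926507622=0.02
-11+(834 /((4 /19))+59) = 8019 /2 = 4009.50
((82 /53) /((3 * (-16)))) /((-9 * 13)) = 41 /148824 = 0.00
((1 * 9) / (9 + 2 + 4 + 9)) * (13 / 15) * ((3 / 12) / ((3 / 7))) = 0.19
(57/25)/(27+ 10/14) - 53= -256651/4850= -52.92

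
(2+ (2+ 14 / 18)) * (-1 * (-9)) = 43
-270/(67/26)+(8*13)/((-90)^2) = -14213758/135675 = -104.76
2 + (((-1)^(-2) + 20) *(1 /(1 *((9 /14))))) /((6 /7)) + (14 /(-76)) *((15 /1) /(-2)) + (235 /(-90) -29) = 751 /76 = 9.88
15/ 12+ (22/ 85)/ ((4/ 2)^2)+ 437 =438.31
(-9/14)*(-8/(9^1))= 0.57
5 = 5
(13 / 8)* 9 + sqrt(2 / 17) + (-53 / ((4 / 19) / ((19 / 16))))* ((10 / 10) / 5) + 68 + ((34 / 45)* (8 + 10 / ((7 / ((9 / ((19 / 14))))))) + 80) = sqrt(34) / 17 + 6349529 / 54720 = 116.38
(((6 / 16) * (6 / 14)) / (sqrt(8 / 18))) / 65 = 27 / 7280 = 0.00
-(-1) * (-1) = -1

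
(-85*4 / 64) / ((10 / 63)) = -1071 / 32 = -33.47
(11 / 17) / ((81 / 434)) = 3.47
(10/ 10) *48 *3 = 144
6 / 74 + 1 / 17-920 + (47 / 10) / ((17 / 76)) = -2826878 / 3145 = -898.85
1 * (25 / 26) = 25 / 26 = 0.96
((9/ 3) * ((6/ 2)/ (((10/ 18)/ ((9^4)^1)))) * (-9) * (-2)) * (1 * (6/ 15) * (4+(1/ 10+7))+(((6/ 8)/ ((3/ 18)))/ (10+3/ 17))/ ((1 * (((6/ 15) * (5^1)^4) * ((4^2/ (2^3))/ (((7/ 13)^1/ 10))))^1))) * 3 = 1432834085508597/ 56225000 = 25483932.16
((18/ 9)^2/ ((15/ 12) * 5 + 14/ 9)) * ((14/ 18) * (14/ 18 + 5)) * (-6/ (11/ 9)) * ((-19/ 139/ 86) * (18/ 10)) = 2987712/ 92374535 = 0.03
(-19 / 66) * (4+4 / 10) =-19 / 15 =-1.27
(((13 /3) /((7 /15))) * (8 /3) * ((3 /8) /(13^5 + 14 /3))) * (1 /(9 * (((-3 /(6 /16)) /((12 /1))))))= -65 /15594502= -0.00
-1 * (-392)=392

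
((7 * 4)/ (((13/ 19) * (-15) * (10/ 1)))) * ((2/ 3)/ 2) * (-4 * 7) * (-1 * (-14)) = 104272/ 2925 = 35.65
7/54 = 0.13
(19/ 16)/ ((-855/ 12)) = -1/ 60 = -0.02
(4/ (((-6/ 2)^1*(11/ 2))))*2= -16/ 33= -0.48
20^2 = 400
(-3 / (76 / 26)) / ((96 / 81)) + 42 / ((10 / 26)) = 658671 / 6080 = 108.33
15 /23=0.65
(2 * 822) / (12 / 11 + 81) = 6028 / 301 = 20.03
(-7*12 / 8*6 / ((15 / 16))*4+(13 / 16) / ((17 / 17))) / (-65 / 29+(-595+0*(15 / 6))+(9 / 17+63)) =960857 / 1913600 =0.50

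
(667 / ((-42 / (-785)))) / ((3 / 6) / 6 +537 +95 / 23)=4817074 / 209125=23.03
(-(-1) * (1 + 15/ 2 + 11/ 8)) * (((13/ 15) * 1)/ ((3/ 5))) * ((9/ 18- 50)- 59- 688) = -181779/ 16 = -11361.19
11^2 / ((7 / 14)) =242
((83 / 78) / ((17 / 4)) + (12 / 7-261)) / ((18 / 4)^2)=-12.79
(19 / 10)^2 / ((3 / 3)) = 361 / 100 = 3.61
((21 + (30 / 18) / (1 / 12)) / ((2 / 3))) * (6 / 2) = 369 / 2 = 184.50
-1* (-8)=8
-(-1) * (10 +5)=15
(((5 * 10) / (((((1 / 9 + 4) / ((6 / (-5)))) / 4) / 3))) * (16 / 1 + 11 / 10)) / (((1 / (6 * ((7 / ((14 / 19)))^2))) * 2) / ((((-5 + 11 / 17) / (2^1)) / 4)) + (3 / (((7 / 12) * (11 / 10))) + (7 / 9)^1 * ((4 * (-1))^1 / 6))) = -41581754676 / 57621349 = -721.64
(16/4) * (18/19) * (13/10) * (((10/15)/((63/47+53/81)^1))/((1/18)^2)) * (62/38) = 5965051248/6853585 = 870.35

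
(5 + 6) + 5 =16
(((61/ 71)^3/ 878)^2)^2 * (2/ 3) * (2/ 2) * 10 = 13271744871487930791605/ 7313739904550078599757178710396172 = 0.00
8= 8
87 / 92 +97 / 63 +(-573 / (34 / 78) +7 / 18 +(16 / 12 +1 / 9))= -129097685 / 98532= -1310.21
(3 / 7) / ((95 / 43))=129 / 665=0.19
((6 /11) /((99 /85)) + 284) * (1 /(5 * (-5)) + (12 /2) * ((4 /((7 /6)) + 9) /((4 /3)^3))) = 9084526081 /1016400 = 8937.94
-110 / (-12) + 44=319 / 6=53.17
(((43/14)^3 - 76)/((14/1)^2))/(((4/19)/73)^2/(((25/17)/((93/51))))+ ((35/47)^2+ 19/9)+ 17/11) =-0.06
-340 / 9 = -37.78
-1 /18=-0.06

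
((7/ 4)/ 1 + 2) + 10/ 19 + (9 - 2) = 857/ 76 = 11.28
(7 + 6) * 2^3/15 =104/15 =6.93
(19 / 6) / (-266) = -1 / 84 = -0.01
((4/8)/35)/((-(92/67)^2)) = -4489/592480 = -0.01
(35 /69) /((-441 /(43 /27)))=-215 /117369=-0.00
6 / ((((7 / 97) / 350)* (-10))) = -2910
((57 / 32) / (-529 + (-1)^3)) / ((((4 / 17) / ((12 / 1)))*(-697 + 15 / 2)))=2907 / 11693920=0.00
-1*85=-85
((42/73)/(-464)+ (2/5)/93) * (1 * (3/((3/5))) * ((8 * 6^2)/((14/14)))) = 289284/65627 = 4.41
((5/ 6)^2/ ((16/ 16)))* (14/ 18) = 175/ 324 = 0.54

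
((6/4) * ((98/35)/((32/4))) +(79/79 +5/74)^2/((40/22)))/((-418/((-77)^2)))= -67994311/4161760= -16.34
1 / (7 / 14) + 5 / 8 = 21 / 8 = 2.62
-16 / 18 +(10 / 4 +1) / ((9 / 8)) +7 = 83 / 9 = 9.22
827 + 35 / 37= 30634 / 37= 827.95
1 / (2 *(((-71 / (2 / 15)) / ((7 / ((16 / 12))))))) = -7 / 1420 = -0.00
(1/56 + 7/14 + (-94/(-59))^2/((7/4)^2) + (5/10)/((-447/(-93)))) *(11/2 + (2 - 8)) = -294960555/406636496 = -0.73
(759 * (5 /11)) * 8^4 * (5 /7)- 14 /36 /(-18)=2289254449 /2268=1009371.45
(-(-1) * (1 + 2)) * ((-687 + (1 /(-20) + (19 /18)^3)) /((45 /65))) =-260001079 /87480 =-2972.12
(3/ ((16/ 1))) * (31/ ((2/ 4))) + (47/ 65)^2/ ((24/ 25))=6170/ 507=12.17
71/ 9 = 7.89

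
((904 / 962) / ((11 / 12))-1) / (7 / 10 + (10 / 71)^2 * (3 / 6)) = 6704530 / 189349017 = 0.04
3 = 3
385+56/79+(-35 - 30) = 25336/79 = 320.71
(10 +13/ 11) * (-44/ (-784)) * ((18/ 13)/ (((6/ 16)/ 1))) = 1476/ 637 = 2.32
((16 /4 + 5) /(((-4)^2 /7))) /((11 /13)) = 819 /176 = 4.65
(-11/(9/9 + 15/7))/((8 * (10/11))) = -77/160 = -0.48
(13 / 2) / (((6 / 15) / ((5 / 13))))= 25 / 4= 6.25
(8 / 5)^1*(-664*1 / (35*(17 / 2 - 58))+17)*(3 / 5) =481864 / 28875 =16.69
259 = 259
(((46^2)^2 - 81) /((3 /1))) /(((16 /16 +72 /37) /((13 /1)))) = 2153617375 /327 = 6585985.86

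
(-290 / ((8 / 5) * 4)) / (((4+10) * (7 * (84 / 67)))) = -48575 / 131712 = -0.37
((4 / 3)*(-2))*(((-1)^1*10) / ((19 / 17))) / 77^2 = 1360 / 337953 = 0.00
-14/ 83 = -0.17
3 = 3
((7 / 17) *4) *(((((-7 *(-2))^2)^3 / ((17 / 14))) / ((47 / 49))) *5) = 723136637440 / 13583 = 53238359.53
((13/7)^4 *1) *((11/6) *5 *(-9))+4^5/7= -4010101/4802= -835.09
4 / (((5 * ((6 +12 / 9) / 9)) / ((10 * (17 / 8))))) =459 / 22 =20.86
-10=-10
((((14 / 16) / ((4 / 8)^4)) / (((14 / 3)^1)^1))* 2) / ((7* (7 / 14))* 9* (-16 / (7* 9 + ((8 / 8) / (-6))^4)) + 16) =244947 / 326600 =0.75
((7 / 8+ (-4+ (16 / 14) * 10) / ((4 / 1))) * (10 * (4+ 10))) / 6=255 / 4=63.75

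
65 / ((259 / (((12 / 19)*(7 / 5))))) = 156 / 703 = 0.22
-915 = -915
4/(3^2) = 4/9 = 0.44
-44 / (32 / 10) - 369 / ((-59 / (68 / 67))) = -117047 / 15812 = -7.40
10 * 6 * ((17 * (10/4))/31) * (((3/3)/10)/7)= 255/217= 1.18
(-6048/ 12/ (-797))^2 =254016/ 635209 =0.40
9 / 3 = 3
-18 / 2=-9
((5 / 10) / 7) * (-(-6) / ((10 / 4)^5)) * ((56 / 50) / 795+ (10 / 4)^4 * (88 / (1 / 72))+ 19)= 157422084896 / 144921875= 1086.25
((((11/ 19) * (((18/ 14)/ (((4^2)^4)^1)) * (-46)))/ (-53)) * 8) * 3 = 6831/ 28872704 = 0.00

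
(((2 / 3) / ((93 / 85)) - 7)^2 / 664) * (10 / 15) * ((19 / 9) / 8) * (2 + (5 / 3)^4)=47536917817 / 452152837152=0.11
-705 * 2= -1410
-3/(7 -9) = 3/2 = 1.50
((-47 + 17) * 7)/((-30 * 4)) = 7/4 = 1.75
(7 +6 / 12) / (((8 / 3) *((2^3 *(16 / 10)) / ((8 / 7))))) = 225 / 896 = 0.25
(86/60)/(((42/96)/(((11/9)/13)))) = 3784/12285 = 0.31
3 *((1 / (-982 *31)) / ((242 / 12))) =-9 / 1841741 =-0.00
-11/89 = -0.12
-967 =-967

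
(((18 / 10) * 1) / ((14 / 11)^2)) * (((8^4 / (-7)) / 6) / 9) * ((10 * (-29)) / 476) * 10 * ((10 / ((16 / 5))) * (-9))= -84216000 / 40817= -2063.26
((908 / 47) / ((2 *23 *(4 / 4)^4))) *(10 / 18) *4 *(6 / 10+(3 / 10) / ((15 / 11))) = 37228 / 48645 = 0.77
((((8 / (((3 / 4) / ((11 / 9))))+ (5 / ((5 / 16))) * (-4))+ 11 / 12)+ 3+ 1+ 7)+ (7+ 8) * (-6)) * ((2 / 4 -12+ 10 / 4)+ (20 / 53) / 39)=258991271 / 223236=1160.17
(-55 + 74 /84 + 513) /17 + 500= 376273 /714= 526.99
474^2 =224676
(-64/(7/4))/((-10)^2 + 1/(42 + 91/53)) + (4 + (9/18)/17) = 28869137/7879602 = 3.66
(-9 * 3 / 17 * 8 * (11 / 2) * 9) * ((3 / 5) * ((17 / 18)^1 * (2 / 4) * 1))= -891 / 5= -178.20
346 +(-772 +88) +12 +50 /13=-4188 /13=-322.15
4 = 4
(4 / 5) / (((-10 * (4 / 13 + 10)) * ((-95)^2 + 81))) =-13 / 15252550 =-0.00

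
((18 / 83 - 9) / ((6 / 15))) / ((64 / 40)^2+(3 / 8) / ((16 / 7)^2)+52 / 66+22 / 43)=-132409728000 / 23706359819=-5.59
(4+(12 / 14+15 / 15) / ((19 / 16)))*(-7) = -740 / 19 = -38.95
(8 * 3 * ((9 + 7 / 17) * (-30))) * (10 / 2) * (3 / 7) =-1728000 / 119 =-14521.01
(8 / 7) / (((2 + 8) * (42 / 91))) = 0.25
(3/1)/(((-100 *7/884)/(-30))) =3978/35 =113.66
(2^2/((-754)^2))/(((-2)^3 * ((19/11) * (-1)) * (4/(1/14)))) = 11/1209802048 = 0.00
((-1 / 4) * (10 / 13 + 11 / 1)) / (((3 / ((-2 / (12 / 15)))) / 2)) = 255 / 52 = 4.90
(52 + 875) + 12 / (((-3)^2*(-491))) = 1365467 / 1473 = 927.00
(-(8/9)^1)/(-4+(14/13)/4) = 208/873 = 0.24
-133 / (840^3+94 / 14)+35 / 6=145212476059 / 24893568282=5.83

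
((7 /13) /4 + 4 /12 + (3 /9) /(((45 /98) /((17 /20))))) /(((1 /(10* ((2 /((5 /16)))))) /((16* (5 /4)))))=2437312 /1755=1388.78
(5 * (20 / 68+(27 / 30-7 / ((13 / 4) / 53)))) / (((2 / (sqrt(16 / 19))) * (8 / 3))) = -39417 * sqrt(19) / 1768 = -97.18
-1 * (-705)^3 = 350402625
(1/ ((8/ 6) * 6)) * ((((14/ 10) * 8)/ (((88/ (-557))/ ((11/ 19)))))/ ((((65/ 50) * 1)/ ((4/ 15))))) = -3899/ 3705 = -1.05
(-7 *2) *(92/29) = -44.41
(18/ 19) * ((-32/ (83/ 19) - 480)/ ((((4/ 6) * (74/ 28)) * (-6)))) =2548224/ 58349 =43.67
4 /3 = 1.33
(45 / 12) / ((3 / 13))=65 / 4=16.25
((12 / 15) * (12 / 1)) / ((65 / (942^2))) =42593472 / 325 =131056.84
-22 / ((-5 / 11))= 242 / 5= 48.40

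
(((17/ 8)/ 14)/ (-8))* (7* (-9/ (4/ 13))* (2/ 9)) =221/ 256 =0.86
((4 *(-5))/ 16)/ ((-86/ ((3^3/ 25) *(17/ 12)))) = 153/ 6880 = 0.02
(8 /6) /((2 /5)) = 10 /3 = 3.33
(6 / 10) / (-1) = -3 / 5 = -0.60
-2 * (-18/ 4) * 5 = 45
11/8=1.38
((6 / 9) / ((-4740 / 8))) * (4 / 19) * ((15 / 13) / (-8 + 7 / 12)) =64 / 1736657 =0.00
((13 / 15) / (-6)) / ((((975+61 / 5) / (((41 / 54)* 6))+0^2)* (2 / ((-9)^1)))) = 533 / 177696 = 0.00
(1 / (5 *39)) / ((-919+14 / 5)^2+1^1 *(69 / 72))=40 / 6547502507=0.00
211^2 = 44521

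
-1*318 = -318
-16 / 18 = -8 / 9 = -0.89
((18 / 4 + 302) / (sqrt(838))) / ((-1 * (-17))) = 613 * sqrt(838) / 28492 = 0.62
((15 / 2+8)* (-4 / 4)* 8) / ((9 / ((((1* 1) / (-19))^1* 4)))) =496 / 171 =2.90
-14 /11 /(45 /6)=-28 /165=-0.17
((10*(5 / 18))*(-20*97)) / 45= -9700 / 81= -119.75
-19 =-19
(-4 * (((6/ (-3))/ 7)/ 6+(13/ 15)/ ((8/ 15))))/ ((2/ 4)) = -265/ 21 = -12.62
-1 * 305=-305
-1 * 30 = -30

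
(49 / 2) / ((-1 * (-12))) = 49 / 24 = 2.04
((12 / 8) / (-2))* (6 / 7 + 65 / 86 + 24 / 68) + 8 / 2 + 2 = 185259 / 40936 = 4.53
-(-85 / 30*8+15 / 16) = 1043 / 48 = 21.73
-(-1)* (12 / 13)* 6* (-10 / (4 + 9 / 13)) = -11.80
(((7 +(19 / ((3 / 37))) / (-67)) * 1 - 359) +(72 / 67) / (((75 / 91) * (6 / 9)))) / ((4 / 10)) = -1776547 / 2010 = -883.85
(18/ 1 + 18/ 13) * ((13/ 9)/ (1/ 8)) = 224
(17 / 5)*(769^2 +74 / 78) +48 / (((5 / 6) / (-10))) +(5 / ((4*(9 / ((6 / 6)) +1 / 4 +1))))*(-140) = 16070250232 / 7995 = 2010037.55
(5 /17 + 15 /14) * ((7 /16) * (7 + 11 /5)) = 5.50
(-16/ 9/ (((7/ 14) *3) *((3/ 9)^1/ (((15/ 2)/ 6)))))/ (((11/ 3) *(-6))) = 0.20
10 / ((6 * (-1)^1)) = -1.67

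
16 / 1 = 16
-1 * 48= -48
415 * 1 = 415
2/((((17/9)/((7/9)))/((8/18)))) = 56/153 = 0.37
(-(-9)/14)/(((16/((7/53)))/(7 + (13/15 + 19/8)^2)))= 4757/51200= 0.09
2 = 2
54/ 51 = 18/ 17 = 1.06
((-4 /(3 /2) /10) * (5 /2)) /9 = -2 /27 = -0.07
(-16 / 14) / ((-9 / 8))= 1.02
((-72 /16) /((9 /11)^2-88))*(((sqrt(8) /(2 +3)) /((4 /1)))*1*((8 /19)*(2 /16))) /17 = 1089*sqrt(2) /68262820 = 0.00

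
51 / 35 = 1.46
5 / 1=5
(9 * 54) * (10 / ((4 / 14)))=17010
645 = 645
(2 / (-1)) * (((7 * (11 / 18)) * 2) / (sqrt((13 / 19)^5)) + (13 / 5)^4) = -57122 / 625 - 55594 * sqrt(247) / 19773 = -135.58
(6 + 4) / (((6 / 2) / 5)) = 50 / 3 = 16.67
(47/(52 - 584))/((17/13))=-611/9044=-0.07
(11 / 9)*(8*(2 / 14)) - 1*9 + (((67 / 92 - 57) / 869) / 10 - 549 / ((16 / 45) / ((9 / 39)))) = -476586202921 / 1309548240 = -363.93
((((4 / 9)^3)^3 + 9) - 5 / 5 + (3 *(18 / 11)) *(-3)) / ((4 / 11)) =-14333116301 / 774840978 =-18.50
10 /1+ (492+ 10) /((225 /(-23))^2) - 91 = -3835067 /50625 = -75.75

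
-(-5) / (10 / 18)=9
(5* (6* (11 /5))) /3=22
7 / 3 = 2.33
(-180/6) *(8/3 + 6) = -260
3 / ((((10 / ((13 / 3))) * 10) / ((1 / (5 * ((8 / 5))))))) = 13 / 800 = 0.02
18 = 18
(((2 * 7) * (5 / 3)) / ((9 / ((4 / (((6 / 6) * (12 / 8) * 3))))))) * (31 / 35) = 496 / 243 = 2.04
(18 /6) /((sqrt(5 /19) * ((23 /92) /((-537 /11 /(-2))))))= 3222 * sqrt(95) /55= 570.98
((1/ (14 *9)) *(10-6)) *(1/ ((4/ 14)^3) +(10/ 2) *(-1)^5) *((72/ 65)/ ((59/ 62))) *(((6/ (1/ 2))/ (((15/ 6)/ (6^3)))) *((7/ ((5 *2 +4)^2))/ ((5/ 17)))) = 827786304/ 4697875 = 176.20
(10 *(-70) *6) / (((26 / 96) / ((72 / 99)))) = -1612800 / 143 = -11278.32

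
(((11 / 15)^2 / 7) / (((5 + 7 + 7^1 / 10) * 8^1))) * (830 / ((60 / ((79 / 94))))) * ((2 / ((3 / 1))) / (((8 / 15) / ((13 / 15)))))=10314161 / 1083015360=0.01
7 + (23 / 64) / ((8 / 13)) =3883 / 512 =7.58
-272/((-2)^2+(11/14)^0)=-272/5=-54.40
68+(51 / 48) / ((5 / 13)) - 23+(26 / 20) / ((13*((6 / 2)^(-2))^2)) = 4469 / 80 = 55.86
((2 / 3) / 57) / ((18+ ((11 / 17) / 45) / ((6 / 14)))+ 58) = 510 / 3315443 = 0.00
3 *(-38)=-114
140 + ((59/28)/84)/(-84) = 27659461/197568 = 140.00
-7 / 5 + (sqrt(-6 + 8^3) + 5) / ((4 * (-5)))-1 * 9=-213 / 20-sqrt(506) / 20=-11.77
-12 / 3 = -4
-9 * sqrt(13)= -32.45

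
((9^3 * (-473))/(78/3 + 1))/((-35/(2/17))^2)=-51084/354025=-0.14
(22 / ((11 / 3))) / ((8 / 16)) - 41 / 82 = 23 / 2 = 11.50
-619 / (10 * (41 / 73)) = -45187 / 410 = -110.21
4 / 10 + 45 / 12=4.15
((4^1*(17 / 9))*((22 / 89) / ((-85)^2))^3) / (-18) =-21296 / 1266833886313640625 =-0.00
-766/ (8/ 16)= -1532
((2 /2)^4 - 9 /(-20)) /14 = 29 /280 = 0.10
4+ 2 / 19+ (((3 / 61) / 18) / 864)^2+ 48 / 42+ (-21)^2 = 5934958636363909 / 13299683217408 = 446.25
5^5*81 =253125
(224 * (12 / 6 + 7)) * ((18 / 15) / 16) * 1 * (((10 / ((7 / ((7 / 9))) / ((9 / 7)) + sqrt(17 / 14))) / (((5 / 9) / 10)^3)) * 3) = 864162432 / 223 - 8817984 * sqrt(238) / 223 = 3265135.43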